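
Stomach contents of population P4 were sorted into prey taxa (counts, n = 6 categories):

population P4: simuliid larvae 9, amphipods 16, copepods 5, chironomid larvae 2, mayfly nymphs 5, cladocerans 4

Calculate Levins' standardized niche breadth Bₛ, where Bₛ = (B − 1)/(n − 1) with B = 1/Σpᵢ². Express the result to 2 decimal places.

0.63

Proportions for population P4 (n=41): 9/41=0.2195, 16/41=0.3902, 5/41=0.1220, 2/41=0.0488, 5/41=0.1220, 4/41=0.0976
Σpᵢ² = 0.2195² + 0.3902² + 0.1220² + 0.0488² + 0.1220² + 0.0976² = 0.048180 + 0.152256 + 0.014884 + 0.002381 + 0.014884 + 0.009526 = 0.242111
B = 1 / 0.242111 = 4.1303
Bₛ = (B − 1)/(n − 1) = (4.1303 − 1)/(6 − 1) = 3.1303/5 = 0.6261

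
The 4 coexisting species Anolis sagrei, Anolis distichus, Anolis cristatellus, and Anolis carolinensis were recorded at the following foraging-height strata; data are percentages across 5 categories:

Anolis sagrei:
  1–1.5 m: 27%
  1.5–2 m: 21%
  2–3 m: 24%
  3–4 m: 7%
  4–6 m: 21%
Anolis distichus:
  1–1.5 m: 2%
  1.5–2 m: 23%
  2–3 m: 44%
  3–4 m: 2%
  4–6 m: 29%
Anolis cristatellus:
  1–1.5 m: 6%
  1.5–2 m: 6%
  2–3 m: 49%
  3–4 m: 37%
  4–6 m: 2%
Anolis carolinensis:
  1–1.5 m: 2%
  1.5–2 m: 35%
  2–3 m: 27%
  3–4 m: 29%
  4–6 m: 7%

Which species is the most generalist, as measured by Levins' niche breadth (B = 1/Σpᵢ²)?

Anolis sagrei

Convert percentages to proportions (divide by 100).
Σp_sagrᵢ² = 0.27² + 0.21² + 0.24² + 0.07² + 0.21² = 0.0729 + 0.0441 + 0.0576 + 0.0049 + 0.0441 = 0.2236
B_sagr = 1 / 0.2236 = 4.4723
Σp_distᵢ² = 0.02² + 0.23² + 0.44² + 0.02² + 0.29² = 0.0004 + 0.0529 + 0.1936 + 0.0004 + 0.0841 = 0.3314
B_dist = 1 / 0.3314 = 3.0175
Σp_crisᵢ² = 0.06² + 0.06² + 0.49² + 0.37² + 0.02² = 0.0036 + 0.0036 + 0.2401 + 0.1369 + 0.0004 = 0.3846
B_cris = 1 / 0.3846 = 2.6001
Σp_caroᵢ² = 0.02² + 0.35² + 0.27² + 0.29² + 0.07² = 0.0004 + 0.1225 + 0.0729 + 0.0841 + 0.0049 = 0.2848
B_caro = 1 / 0.2848 = 3.5112
Highest B → broadest niche (most generalist): Anolis sagrei (B = 4.47).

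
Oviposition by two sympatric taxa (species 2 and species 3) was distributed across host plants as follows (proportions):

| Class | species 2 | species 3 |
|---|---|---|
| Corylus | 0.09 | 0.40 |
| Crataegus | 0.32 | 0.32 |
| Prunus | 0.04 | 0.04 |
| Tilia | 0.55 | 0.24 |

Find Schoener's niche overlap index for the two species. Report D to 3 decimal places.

Σ|p₁ᵢ − p₂ᵢ| = 0.31 + 0.00 + 0.00 + 0.31 = 0.62
D = 1 − ½ × 0.62 = 1 − 0.310 = 0.69000

0.690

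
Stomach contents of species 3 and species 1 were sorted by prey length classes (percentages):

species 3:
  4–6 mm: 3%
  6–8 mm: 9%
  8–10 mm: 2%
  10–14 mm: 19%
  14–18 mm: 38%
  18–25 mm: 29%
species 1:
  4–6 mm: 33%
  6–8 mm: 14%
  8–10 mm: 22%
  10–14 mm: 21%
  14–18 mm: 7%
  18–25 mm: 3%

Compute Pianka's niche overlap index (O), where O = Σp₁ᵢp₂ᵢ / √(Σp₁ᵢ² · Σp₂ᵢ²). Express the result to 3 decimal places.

Convert percentages to proportions (divide by 100).
Σ p₁ᵢp₂ᵢ = 0.0099 + 0.0126 + 0.0044 + 0.0399 + 0.0266 + 0.0087 = 0.1021
Σp_1ᵢ² = 0.03² + 0.09² + 0.02² + 0.19² + 0.38² + 0.29² = 0.0009 + 0.0081 + 0.0004 + 0.0361 + 0.1444 + 0.0841 = 0.2740
Σp_2ᵢ² = 0.33² + 0.14² + 0.22² + 0.21² + 0.07² + 0.03² = 0.1089 + 0.0196 + 0.0484 + 0.0441 + 0.0049 + 0.0009 = 0.2268
O = 0.1021 / √(0.2740 × 0.2268) = 0.1021 / 0.249285 = 0.40957

0.410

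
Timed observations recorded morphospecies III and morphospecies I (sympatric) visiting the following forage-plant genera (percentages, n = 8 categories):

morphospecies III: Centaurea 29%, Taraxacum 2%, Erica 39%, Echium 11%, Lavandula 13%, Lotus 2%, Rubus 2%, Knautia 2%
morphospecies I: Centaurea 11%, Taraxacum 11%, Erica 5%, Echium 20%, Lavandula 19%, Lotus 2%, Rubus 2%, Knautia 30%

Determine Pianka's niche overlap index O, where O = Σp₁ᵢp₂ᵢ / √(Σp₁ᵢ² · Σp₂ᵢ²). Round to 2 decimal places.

Convert percentages to proportions (divide by 100).
Σ p₁ᵢp₂ᵢ = 0.0319 + 0.0022 + 0.0195 + 0.0220 + 0.0247 + 0.0004 + 0.0004 + 0.0060 = 0.1071
Σp_1ᵢ² = 0.29² + 0.02² + 0.39² + 0.11² + 0.13² + 0.02² + 0.02² + 0.02² = 0.0841 + 0.0004 + 0.1521 + 0.0121 + 0.0169 + 0.0004 + 0.0004 + 0.0004 = 0.2668
Σp_2ᵢ² = 0.11² + 0.11² + 0.05² + 0.20² + 0.19² + 0.02² + 0.02² + 0.30² = 0.0121 + 0.0121 + 0.0025 + 0.0400 + 0.0361 + 0.0004 + 0.0004 + 0.0900 = 0.1936
O = 0.1071 / √(0.2668 × 0.1936) = 0.1071 / 0.22727 = 0.4712

0.47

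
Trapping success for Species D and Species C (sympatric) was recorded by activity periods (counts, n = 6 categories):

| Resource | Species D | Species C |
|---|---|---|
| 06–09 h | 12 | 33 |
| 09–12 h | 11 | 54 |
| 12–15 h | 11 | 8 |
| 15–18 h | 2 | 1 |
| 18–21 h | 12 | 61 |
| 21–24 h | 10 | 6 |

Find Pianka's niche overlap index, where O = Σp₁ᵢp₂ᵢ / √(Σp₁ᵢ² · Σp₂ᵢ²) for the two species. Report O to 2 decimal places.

Proportions for Species D (n=58): 12/58=0.2069, 11/58=0.1897, 11/58=0.1897, 2/58=0.0345, 12/58=0.2069, 10/58=0.1724
Proportions for Species C (n=163): 33/163=0.2025, 54/163=0.3313, 8/163=0.0491, 1/163=0.0061, 61/163=0.3742, 6/163=0.0368
Σ p₁ᵢp₂ᵢ = 0.041897 + 0.062848 + 0.009314 + 0.000210 + 0.077422 + 0.006344 = 0.198035
Σp_1ᵢ² = 0.2069² + 0.1897² + 0.1897² + 0.0345² + 0.2069² + 0.1724² = 0.042808 + 0.035986 + 0.035986 + 0.001190 + 0.042808 + 0.029722 = 0.188500
Σp_2ᵢ² = 0.2025² + 0.3313² + 0.0491² + 0.0061² + 0.3742² + 0.0368² = 0.041006 + 0.109760 + 0.002411 + 0.000037 + 0.140026 + 0.001354 = 0.294594
O = 0.198035 / √(0.188500 × 0.294594) = 0.198035 / 0.2356501 = 0.8404

0.84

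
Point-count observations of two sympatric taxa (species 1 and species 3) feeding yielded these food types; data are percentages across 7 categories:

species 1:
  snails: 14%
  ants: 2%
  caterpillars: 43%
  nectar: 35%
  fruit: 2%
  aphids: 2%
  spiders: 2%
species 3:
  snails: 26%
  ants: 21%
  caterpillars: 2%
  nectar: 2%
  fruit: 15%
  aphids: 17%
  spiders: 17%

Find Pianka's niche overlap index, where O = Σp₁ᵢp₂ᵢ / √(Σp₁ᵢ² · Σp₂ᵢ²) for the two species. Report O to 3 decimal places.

0.262

Convert percentages to proportions (divide by 100).
Σ p₁ᵢp₂ᵢ = 0.0364 + 0.0042 + 0.0086 + 0.0070 + 0.0030 + 0.0034 + 0.0034 = 0.0660
Σp_1ᵢ² = 0.14² + 0.02² + 0.43² + 0.35² + 0.02² + 0.02² + 0.02² = 0.0196 + 0.0004 + 0.1849 + 0.1225 + 0.0004 + 0.0004 + 0.0004 = 0.3286
Σp_2ᵢ² = 0.26² + 0.21² + 0.02² + 0.02² + 0.15² + 0.17² + 0.17² = 0.0676 + 0.0441 + 0.0004 + 0.0004 + 0.0225 + 0.0289 + 0.0289 = 0.1928
O = 0.0660 / √(0.3286 × 0.1928) = 0.0660 / 0.251702 = 0.26221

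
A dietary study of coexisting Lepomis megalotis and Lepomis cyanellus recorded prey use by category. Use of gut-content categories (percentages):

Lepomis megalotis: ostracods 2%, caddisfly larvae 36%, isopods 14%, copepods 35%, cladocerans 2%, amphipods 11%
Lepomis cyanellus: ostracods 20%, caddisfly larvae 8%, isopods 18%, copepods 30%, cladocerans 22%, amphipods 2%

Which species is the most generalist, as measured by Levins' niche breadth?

Lepomis cyanellus

Convert percentages to proportions (divide by 100).
Σp_megaᵢ² = 0.02² + 0.36² + 0.14² + 0.35² + 0.02² + 0.11² = 0.0004 + 0.1296 + 0.0196 + 0.1225 + 0.0004 + 0.0121 = 0.2846
B_mega = 1 / 0.2846 = 3.5137
Σp_cyanᵢ² = 0.20² + 0.08² + 0.18² + 0.30² + 0.22² + 0.02² = 0.0400 + 0.0064 + 0.0324 + 0.0900 + 0.0484 + 0.0004 = 0.2176
B_cyan = 1 / 0.2176 = 4.5956
Highest B → broadest niche (most generalist): Lepomis cyanellus (B = 4.60).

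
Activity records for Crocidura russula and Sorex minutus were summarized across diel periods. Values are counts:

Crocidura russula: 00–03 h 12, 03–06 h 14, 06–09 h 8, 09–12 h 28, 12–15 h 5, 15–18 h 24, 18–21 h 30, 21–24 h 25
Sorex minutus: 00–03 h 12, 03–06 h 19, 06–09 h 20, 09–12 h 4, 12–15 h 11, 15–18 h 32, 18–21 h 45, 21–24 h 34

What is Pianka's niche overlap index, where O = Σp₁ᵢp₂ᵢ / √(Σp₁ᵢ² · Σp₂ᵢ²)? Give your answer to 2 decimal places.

0.89

Proportions for Crocidura russula (n=146): 12/146=0.0822, 14/146=0.0959, 8/146=0.0548, 28/146=0.1918, 5/146=0.0342, 24/146=0.1644, 30/146=0.2055, 25/146=0.1712
Proportions for Sorex minutus (n=177): 12/177=0.0678, 19/177=0.1073, 20/177=0.1130, 4/177=0.0226, 11/177=0.0621, 32/177=0.1808, 45/177=0.2542, 34/177=0.1921
Σ p₁ᵢp₂ᵢ = 0.005573 + 0.010290 + 0.006192 + 0.004335 + 0.002124 + 0.029724 + 0.052238 + 0.032888 = 0.143364
Σp_1ᵢ² = 0.0822² + 0.0959² + 0.0548² + 0.1918² + 0.0342² + 0.1644² + 0.2055² + 0.1712² = 0.006757 + 0.009197 + 0.003003 + 0.036787 + 0.001170 + 0.027027 + 0.042230 + 0.029309 = 0.155480
Σp_2ᵢ² = 0.0678² + 0.1073² + 0.1130² + 0.0226² + 0.0621² + 0.1808² + 0.2542² + 0.1921² = 0.004597 + 0.011513 + 0.012769 + 0.000511 + 0.003856 + 0.032689 + 0.064618 + 0.036902 = 0.167455
O = 0.143364 / √(0.155480 × 0.167455) = 0.143364 / 0.1613564 = 0.8885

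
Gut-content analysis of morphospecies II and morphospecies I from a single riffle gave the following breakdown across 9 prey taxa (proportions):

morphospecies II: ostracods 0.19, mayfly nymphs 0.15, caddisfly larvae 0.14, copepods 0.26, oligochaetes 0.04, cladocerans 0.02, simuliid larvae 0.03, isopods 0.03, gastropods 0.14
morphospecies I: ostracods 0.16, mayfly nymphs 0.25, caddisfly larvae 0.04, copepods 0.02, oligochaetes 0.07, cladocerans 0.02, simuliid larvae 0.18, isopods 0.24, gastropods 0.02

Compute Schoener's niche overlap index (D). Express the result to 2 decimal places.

0.51

Σ|p₁ᵢ − p₂ᵢ| = 0.03 + 0.10 + 0.10 + 0.24 + 0.03 + 0.00 + 0.15 + 0.21 + 0.12 = 0.98
D = 1 − ½ × 0.98 = 1 − 0.490 = 0.5100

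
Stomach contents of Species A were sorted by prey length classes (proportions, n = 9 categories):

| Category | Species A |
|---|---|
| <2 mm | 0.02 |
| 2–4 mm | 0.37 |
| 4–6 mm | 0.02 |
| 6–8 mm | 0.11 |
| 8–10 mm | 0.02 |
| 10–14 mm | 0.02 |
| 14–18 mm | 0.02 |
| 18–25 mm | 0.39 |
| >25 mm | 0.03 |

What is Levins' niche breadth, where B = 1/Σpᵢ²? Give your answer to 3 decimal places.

3.289

Σpᵢ² = 0.02² + 0.37² + 0.02² + 0.11² + 0.02² + 0.02² + 0.02² + 0.39² + 0.03² = 0.0004 + 0.1369 + 0.0004 + 0.0121 + 0.0004 + 0.0004 + 0.0004 + 0.1521 + 0.0009 = 0.3040
B = 1 / 0.3040 = 3.28947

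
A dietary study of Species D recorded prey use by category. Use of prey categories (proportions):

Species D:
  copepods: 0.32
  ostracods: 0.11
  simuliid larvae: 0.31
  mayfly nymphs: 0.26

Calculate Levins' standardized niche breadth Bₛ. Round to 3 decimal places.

0.865

Σpᵢ² = 0.32² + 0.11² + 0.31² + 0.26² = 0.1024 + 0.0121 + 0.0961 + 0.0676 = 0.2782
B = 1 / 0.2782 = 3.59454
Bₛ = (B − 1)/(n − 1) = (3.59454 − 1)/(4 − 1) = 2.59454/3 = 0.86485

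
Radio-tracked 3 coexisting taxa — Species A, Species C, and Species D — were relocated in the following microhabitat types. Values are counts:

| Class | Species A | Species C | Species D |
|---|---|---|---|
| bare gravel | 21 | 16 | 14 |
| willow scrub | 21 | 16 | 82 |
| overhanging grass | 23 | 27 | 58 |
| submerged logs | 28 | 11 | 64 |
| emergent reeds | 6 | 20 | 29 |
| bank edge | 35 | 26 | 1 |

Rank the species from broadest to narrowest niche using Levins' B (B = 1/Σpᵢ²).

Species C > Species A > Species D

Proportions for Species A (n=134): 21/134=0.1567, 21/134=0.1567, 23/134=0.1716, 28/134=0.2090, 6/134=0.0448, 35/134=0.2612
Proportions for Species C (n=116): 16/116=0.1379, 16/116=0.1379, 27/116=0.2328, 11/116=0.0948, 20/116=0.1724, 26/116=0.2241
Proportions for Species D (n=248): 14/248=0.0565, 82/248=0.3306, 58/248=0.2339, 64/248=0.2581, 29/248=0.1169, 1/248=0.0040
Σp_Aᵢ² = 0.1567² + 0.1567² + 0.1716² + 0.2090² + 0.0448² + 0.2612² = 0.024555 + 0.024555 + 0.029447 + 0.043681 + 0.002007 + 0.068225 = 0.192470
B_A = 1 / 0.192470 = 5.1956
Σp_Cᵢ² = 0.1379² + 0.1379² + 0.2328² + 0.0948² + 0.1724² + 0.2241² = 0.019016 + 0.019016 + 0.054196 + 0.008987 + 0.029722 + 0.050221 = 0.181158
B_C = 1 / 0.181158 = 5.5200
Σp_Dᵢ² = 0.0565² + 0.3306² + 0.2339² + 0.2581² + 0.1169² + 0.0040² = 0.003192 + 0.109296 + 0.054709 + 0.066616 + 0.013666 + 0.000016 = 0.247495
B_D = 1 / 0.247495 = 4.0405
Ranking by B (broadest → narrowest): Species C (5.52) > Species A (5.20) > Species D (4.04)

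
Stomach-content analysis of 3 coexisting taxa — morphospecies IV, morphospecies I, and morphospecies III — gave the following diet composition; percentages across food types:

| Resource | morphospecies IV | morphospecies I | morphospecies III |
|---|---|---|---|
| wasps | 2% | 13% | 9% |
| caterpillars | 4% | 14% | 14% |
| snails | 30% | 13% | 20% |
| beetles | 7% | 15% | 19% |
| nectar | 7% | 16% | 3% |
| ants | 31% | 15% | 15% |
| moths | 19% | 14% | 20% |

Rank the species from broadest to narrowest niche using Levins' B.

Convert percentages to proportions (divide by 100).
Σp_IVᵢ² = 0.02² + 0.04² + 0.30² + 0.07² + 0.07² + 0.31² + 0.19² = 0.0004 + 0.0016 + 0.0900 + 0.0049 + 0.0049 + 0.0961 + 0.0361 = 0.2340
B_IV = 1 / 0.2340 = 4.2735
Σp_Iᵢ² = 0.13² + 0.14² + 0.13² + 0.15² + 0.16² + 0.15² + 0.14² = 0.0169 + 0.0196 + 0.0169 + 0.0225 + 0.0256 + 0.0225 + 0.0196 = 0.1436
B_I = 1 / 0.1436 = 6.9638
Σp_IIIᵢ² = 0.09² + 0.14² + 0.20² + 0.19² + 0.03² + 0.15² + 0.20² = 0.0081 + 0.0196 + 0.0400 + 0.0361 + 0.0009 + 0.0225 + 0.0400 = 0.1672
B_III = 1 / 0.1672 = 5.9809
Ranking by B (broadest → narrowest): morphospecies I (6.96) > morphospecies III (5.98) > morphospecies IV (4.27)

morphospecies I > morphospecies III > morphospecies IV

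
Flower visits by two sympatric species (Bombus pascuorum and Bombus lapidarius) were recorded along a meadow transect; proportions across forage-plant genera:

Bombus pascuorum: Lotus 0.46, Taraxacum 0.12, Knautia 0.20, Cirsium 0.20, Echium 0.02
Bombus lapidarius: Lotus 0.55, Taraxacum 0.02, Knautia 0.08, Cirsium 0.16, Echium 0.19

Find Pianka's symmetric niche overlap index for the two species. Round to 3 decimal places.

Σ p₁ᵢp₂ᵢ = 0.2530 + 0.0024 + 0.0160 + 0.0320 + 0.0038 = 0.3072
Σp_1ᵢ² = 0.46² + 0.12² + 0.20² + 0.20² + 0.02² = 0.2116 + 0.0144 + 0.0400 + 0.0400 + 0.0004 = 0.3064
Σp_2ᵢ² = 0.55² + 0.02² + 0.08² + 0.16² + 0.19² = 0.3025 + 0.0004 + 0.0064 + 0.0256 + 0.0361 = 0.3710
O = 0.3072 / √(0.3064 × 0.3710) = 0.3072 / 0.337156 = 0.91115

0.911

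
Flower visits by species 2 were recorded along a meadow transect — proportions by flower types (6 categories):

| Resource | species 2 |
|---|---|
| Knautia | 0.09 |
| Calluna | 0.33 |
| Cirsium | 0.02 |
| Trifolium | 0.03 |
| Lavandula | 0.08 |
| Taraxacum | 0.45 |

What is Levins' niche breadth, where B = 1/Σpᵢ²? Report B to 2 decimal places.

3.06

Σpᵢ² = 0.09² + 0.33² + 0.02² + 0.03² + 0.08² + 0.45² = 0.0081 + 0.1089 + 0.0004 + 0.0009 + 0.0064 + 0.2025 = 0.3272
B = 1 / 0.3272 = 3.0562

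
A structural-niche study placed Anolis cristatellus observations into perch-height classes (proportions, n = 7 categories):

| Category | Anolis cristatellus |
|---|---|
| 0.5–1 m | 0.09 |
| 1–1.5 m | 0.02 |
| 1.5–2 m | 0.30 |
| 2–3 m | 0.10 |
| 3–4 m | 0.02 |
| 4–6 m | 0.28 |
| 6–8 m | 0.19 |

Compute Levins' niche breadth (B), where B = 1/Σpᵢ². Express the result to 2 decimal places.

4.48

Σpᵢ² = 0.09² + 0.02² + 0.30² + 0.10² + 0.02² + 0.28² + 0.19² = 0.0081 + 0.0004 + 0.0900 + 0.0100 + 0.0004 + 0.0784 + 0.0361 = 0.2234
B = 1 / 0.2234 = 4.4763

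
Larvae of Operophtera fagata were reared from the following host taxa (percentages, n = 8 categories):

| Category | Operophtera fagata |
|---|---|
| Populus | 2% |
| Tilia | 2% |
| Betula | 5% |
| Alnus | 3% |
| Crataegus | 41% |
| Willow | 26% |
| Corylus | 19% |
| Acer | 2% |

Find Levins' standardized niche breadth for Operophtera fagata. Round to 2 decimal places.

Convert percentages to proportions (divide by 100).
Σpᵢ² = 0.02² + 0.02² + 0.05² + 0.03² + 0.41² + 0.26² + 0.19² + 0.02² = 0.0004 + 0.0004 + 0.0025 + 0.0009 + 0.1681 + 0.0676 + 0.0361 + 0.0004 = 0.2764
B = 1 / 0.2764 = 3.6179
Bₛ = (B − 1)/(n − 1) = (3.6179 − 1)/(8 − 1) = 2.6179/7 = 0.3740

0.37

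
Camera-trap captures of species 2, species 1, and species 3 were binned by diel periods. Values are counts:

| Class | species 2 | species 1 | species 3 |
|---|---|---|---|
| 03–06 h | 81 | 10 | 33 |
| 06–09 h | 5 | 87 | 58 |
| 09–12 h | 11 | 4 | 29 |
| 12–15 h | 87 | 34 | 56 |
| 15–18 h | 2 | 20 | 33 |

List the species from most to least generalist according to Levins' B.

Proportions for species 2 (n=186): 81/186=0.4355, 5/186=0.0269, 11/186=0.0591, 87/186=0.4677, 2/186=0.0108
Proportions for species 1 (n=155): 10/155=0.0645, 87/155=0.5613, 4/155=0.0258, 34/155=0.2194, 20/155=0.1290
Proportions for species 3 (n=209): 33/209=0.1579, 58/209=0.2775, 29/209=0.1388, 56/209=0.2679, 33/209=0.1579
Σp_2ᵢ² = 0.4355² + 0.0269² + 0.0591² + 0.4677² + 0.0108² = 0.189660 + 0.000724 + 0.003493 + 0.218743 + 0.000117 = 0.412737
B_2 = 1 / 0.412737 = 2.4229
Σp_1ᵢ² = 0.0645² + 0.5613² + 0.0258² + 0.2194² + 0.1290² = 0.004160 + 0.315058 + 0.000666 + 0.048136 + 0.016641 = 0.384661
B_1 = 1 / 0.384661 = 2.5997
Σp_3ᵢ² = 0.1579² + 0.2775² + 0.1388² + 0.2679² + 0.1579² = 0.024932 + 0.077006 + 0.019265 + 0.071770 + 0.024932 = 0.217905
B_3 = 1 / 0.217905 = 4.5892
Ranking by B (broadest → narrowest): species 3 (4.59) > species 1 (2.60) > species 2 (2.42)

species 3 > species 1 > species 2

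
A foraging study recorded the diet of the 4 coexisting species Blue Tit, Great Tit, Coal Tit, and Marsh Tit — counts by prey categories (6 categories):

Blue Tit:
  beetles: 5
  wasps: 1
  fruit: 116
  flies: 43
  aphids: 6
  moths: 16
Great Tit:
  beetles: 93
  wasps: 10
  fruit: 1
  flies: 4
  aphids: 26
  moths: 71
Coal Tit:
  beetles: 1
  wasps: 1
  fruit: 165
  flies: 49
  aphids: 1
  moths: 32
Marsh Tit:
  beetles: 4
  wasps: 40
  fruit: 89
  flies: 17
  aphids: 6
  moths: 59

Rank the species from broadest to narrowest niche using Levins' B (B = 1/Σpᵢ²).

Proportions for Blue Tit (n=187): 5/187=0.0267, 1/187=0.0053, 116/187=0.6203, 43/187=0.2299, 6/187=0.0321, 16/187=0.0856
Proportions for Great Tit (n=205): 93/205=0.4537, 10/205=0.0488, 1/205=0.0049, 4/205=0.0195, 26/205=0.1268, 71/205=0.3463
Proportions for Coal Tit (n=249): 1/249=0.0040, 1/249=0.0040, 165/249=0.6627, 49/249=0.1968, 1/249=0.0040, 32/249=0.1285
Proportions for Marsh Tit (n=215): 4/215=0.0186, 40/215=0.1860, 89/215=0.4140, 17/215=0.0791, 6/215=0.0279, 59/215=0.2744
Σp_Blueᵢ² = 0.0267² + 0.0053² + 0.6203² + 0.2299² + 0.0321² + 0.0856² = 0.000713 + 0.000028 + 0.384772 + 0.052854 + 0.001030 + 0.007327 = 0.446724
B_Blue = 1 / 0.446724 = 2.2385
Σp_Greaᵢ² = 0.4537² + 0.0488² + 0.0049² + 0.0195² + 0.1268² + 0.3463² = 0.205844 + 0.002381 + 0.000024 + 0.000380 + 0.016078 + 0.119924 = 0.344631
B_Grea = 1 / 0.344631 = 2.9017
Σp_Coalᵢ² = 0.0040² + 0.0040² + 0.6627² + 0.1968² + 0.0040² + 0.1285² = 0.000016 + 0.000016 + 0.439171 + 0.038730 + 0.000016 + 0.016512 = 0.494461
B_Coal = 1 / 0.494461 = 2.0224
Σp_Marsᵢ² = 0.0186² + 0.1860² + 0.4140² + 0.0791² + 0.0279² + 0.2744² = 0.000346 + 0.034596 + 0.171396 + 0.006257 + 0.000778 + 0.075295 = 0.288668
B_Mars = 1 / 0.288668 = 3.4642
Ranking by B (broadest → narrowest): Marsh Tit (3.46) > Great Tit (2.90) > Blue Tit (2.24) > Coal Tit (2.02)

Marsh Tit > Great Tit > Blue Tit > Coal Tit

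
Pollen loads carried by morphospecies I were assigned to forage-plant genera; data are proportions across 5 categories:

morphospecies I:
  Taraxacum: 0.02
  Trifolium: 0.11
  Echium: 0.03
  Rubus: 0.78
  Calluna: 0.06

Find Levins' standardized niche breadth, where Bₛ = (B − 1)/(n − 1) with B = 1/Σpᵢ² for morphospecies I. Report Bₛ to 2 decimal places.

Σpᵢ² = 0.02² + 0.11² + 0.03² + 0.78² + 0.06² = 0.0004 + 0.0121 + 0.0009 + 0.6084 + 0.0036 = 0.6254
B = 1 / 0.6254 = 1.5990
Bₛ = (B − 1)/(n − 1) = (1.5990 − 1)/(5 − 1) = 0.5990/4 = 0.1498

0.15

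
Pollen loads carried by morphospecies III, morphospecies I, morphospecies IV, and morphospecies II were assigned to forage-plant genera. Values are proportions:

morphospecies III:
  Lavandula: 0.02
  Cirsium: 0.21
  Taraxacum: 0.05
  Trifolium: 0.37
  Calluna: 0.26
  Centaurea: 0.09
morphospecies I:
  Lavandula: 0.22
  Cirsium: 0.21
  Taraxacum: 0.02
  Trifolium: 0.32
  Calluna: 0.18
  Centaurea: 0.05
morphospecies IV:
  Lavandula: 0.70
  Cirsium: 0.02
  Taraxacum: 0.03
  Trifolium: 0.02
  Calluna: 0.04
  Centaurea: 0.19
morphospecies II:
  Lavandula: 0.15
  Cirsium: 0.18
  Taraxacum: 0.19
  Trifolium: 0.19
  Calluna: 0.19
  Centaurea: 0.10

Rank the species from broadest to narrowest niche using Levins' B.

morphospecies II > morphospecies I > morphospecies III > morphospecies IV

Σp_IIIᵢ² = 0.02² + 0.21² + 0.05² + 0.37² + 0.26² + 0.09² = 0.0004 + 0.0441 + 0.0025 + 0.1369 + 0.0676 + 0.0081 = 0.2596
B_III = 1 / 0.2596 = 3.8521
Σp_Iᵢ² = 0.22² + 0.21² + 0.02² + 0.32² + 0.18² + 0.05² = 0.0484 + 0.0441 + 0.0004 + 0.1024 + 0.0324 + 0.0025 = 0.2302
B_I = 1 / 0.2302 = 4.3440
Σp_IVᵢ² = 0.70² + 0.02² + 0.03² + 0.02² + 0.04² + 0.19² = 0.4900 + 0.0004 + 0.0009 + 0.0004 + 0.0016 + 0.0361 = 0.5294
B_IV = 1 / 0.5294 = 1.8889
Σp_IIᵢ² = 0.15² + 0.18² + 0.19² + 0.19² + 0.19² + 0.10² = 0.0225 + 0.0324 + 0.0361 + 0.0361 + 0.0361 + 0.0100 = 0.1732
B_II = 1 / 0.1732 = 5.7737
Ranking by B (broadest → narrowest): morphospecies II (5.77) > morphospecies I (4.34) > morphospecies III (3.85) > morphospecies IV (1.89)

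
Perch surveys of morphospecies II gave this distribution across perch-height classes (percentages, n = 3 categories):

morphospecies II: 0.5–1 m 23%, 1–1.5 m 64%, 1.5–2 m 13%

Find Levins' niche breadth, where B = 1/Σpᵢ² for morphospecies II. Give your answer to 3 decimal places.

Convert percentages to proportions (divide by 100).
Σpᵢ² = 0.23² + 0.64² + 0.13² = 0.0529 + 0.4096 + 0.0169 = 0.4794
B = 1 / 0.4794 = 2.08594

2.086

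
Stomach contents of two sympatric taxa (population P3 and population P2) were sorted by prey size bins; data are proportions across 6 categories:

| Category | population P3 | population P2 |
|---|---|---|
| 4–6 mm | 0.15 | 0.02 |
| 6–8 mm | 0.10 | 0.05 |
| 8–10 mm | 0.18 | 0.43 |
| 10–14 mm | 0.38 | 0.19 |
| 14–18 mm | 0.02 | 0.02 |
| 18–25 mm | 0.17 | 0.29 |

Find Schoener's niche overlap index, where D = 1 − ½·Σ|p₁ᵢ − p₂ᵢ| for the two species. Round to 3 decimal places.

Σ|p₁ᵢ − p₂ᵢ| = 0.13 + 0.05 + 0.25 + 0.19 + 0.00 + 0.12 = 0.74
D = 1 − ½ × 0.74 = 1 − 0.370 = 0.63000

0.630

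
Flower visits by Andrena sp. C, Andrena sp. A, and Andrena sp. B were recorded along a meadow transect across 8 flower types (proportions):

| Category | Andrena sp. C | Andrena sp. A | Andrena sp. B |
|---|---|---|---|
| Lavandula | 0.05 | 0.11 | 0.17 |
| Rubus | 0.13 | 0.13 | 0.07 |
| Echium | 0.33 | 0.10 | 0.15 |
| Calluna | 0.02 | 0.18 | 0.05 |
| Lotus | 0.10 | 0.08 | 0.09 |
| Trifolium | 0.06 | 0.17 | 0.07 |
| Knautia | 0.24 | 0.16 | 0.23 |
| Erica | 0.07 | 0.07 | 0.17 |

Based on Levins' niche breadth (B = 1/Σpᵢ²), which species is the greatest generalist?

Σp_Cᵢ² = 0.05² + 0.13² + 0.33² + 0.02² + 0.10² + 0.06² + 0.24² + 0.07² = 0.0025 + 0.0169 + 0.1089 + 0.0004 + 0.0100 + 0.0036 + 0.0576 + 0.0049 = 0.2048
B_C = 1 / 0.2048 = 4.8828
Σp_Aᵢ² = 0.11² + 0.13² + 0.10² + 0.18² + 0.08² + 0.17² + 0.16² + 0.07² = 0.0121 + 0.0169 + 0.0100 + 0.0324 + 0.0064 + 0.0289 + 0.0256 + 0.0049 = 0.1372
B_A = 1 / 0.1372 = 7.2886
Σp_Bᵢ² = 0.17² + 0.07² + 0.15² + 0.05² + 0.09² + 0.07² + 0.23² + 0.17² = 0.0289 + 0.0049 + 0.0225 + 0.0025 + 0.0081 + 0.0049 + 0.0529 + 0.0289 = 0.1536
B_B = 1 / 0.1536 = 6.5104
Highest B → broadest niche (most generalist): Andrena sp. A (B = 7.29).

Andrena sp. A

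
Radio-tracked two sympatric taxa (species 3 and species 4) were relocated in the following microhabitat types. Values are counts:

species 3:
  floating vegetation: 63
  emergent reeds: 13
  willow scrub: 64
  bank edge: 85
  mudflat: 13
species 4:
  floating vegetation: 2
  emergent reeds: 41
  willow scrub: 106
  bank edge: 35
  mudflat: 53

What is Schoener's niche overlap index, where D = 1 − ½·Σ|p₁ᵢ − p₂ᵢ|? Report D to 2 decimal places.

0.53

Proportions for species 3 (n=238): 63/238=0.2647, 13/238=0.0546, 64/238=0.2689, 85/238=0.3571, 13/238=0.0546
Proportions for species 4 (n=237): 2/237=0.0084, 41/237=0.1730, 106/237=0.4473, 35/237=0.1477, 53/237=0.2236
Σ|p₁ᵢ − p₂ᵢ| = 0.2563 + 0.1184 + 0.1784 + 0.2094 + 0.1690 = 0.9315
D = 1 − ½ × 0.9315 = 1 − 0.46575 = 0.53425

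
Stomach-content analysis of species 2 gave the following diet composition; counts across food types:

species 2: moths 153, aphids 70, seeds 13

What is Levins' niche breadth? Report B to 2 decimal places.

Proportions for species 2 (n=236): 153/236=0.6483, 70/236=0.2966, 13/236=0.0551
Σpᵢ² = 0.6483² + 0.2966² + 0.0551² = 0.420293 + 0.087972 + 0.003036 = 0.511301
B = 1 / 0.511301 = 1.9558

1.96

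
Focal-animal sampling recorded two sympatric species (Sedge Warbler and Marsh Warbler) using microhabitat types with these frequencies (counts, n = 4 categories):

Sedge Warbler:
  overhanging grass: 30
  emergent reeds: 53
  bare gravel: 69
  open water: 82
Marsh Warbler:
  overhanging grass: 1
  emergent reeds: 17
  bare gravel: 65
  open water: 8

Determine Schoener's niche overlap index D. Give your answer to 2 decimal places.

0.58

Proportions for Sedge Warbler (n=234): 30/234=0.1282, 53/234=0.2265, 69/234=0.2949, 82/234=0.3504
Proportions for Marsh Warbler (n=91): 1/91=0.0110, 17/91=0.1868, 65/91=0.7143, 8/91=0.0879
Σ|p₁ᵢ − p₂ᵢ| = 0.1172 + 0.0397 + 0.4194 + 0.2625 = 0.8388
D = 1 − ½ × 0.8388 = 1 − 0.41940 = 0.58060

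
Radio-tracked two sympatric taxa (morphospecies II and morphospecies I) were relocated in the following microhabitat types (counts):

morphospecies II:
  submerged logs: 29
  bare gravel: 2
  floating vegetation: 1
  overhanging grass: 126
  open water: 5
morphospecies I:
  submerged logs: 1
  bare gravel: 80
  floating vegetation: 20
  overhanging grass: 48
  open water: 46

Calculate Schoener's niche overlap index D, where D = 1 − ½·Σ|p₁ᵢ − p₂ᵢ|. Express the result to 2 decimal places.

Proportions for morphospecies II (n=163): 29/163=0.1779, 2/163=0.0123, 1/163=0.0061, 126/163=0.7730, 5/163=0.0307
Proportions for morphospecies I (n=195): 1/195=0.0051, 80/195=0.4103, 20/195=0.1026, 48/195=0.2462, 46/195=0.2359
Σ|p₁ᵢ − p₂ᵢ| = 0.1728 + 0.3980 + 0.0965 + 0.5268 + 0.2052 = 1.3993
D = 1 − ½ × 1.3993 = 1 − 0.69965 = 0.30035

0.30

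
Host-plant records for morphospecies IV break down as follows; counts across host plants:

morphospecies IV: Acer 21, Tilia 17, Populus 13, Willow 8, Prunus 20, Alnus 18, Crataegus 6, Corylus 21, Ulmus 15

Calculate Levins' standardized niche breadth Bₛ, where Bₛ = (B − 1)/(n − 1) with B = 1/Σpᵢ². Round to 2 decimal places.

0.89

Proportions for morphospecies IV (n=139): 21/139=0.1511, 17/139=0.1223, 13/139=0.0935, 8/139=0.0576, 20/139=0.1439, 18/139=0.1295, 6/139=0.0432, 21/139=0.1511, 15/139=0.1079
Σpᵢ² = 0.1511² + 0.1223² + 0.0935² + 0.0576² + 0.1439² + 0.1295² + 0.0432² + 0.1511² + 0.1079² = 0.022831 + 0.014957 + 0.008742 + 0.003318 + 0.020707 + 0.016770 + 0.001866 + 0.022831 + 0.011642 = 0.123664
B = 1 / 0.123664 = 8.0864
Bₛ = (B − 1)/(n − 1) = (8.0864 − 1)/(9 − 1) = 7.0864/8 = 0.8858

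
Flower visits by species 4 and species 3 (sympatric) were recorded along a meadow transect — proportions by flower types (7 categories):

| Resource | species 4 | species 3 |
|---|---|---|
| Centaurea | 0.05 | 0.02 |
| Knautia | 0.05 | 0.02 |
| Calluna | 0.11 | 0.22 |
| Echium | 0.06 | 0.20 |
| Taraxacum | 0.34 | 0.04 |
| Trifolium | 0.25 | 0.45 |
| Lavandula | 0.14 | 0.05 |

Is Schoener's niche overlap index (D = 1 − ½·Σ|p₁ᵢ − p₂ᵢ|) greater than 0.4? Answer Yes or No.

Σ|p₁ᵢ − p₂ᵢ| = 0.03 + 0.03 + 0.11 + 0.14 + 0.30 + 0.20 + 0.09 = 0.90
D = 1 − ½ × 0.90 = 1 − 0.450 = 0.5500
D = 0.5500 > 0.4 → Yes.

Yes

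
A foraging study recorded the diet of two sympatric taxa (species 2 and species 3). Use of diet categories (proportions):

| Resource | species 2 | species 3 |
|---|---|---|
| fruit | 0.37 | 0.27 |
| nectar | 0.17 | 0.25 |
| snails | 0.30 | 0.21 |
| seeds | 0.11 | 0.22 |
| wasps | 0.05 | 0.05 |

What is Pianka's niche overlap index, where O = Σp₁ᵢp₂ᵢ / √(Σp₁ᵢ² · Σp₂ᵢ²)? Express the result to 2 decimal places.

Σ p₁ᵢp₂ᵢ = 0.0999 + 0.0425 + 0.0630 + 0.0242 + 0.0025 = 0.2321
Σp_1ᵢ² = 0.37² + 0.17² + 0.30² + 0.11² + 0.05² = 0.1369 + 0.0289 + 0.0900 + 0.0121 + 0.0025 = 0.2704
Σp_2ᵢ² = 0.27² + 0.25² + 0.21² + 0.22² + 0.05² = 0.0729 + 0.0625 + 0.0441 + 0.0484 + 0.0025 = 0.2304
O = 0.2321 / √(0.2704 × 0.2304) = 0.2321 / 0.24960 = 0.9299

0.93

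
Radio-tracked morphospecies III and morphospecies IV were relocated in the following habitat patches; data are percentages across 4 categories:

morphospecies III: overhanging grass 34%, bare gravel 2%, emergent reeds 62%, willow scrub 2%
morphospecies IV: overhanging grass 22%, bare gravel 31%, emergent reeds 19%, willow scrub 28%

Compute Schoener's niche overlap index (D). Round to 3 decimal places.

0.450

Convert percentages to proportions (divide by 100).
Σ|p₁ᵢ − p₂ᵢ| = 0.12 + 0.29 + 0.43 + 0.26 = 1.10
D = 1 − ½ × 1.10 = 1 − 0.550 = 0.45000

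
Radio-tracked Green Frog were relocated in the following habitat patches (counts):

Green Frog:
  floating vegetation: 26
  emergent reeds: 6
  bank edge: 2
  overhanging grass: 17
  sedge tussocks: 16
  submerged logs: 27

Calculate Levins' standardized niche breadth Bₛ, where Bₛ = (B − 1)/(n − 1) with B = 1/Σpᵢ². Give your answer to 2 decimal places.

0.69

Proportions for Green Frog (n=94): 26/94=0.2766, 6/94=0.0638, 2/94=0.0213, 17/94=0.1809, 16/94=0.1702, 27/94=0.2872
Σpᵢ² = 0.2766² + 0.0638² + 0.0213² + 0.1809² + 0.1702² + 0.2872² = 0.076508 + 0.004070 + 0.000454 + 0.032725 + 0.028968 + 0.082484 = 0.225209
B = 1 / 0.225209 = 4.4403
Bₛ = (B − 1)/(n − 1) = (4.4403 − 1)/(6 − 1) = 3.4403/5 = 0.6881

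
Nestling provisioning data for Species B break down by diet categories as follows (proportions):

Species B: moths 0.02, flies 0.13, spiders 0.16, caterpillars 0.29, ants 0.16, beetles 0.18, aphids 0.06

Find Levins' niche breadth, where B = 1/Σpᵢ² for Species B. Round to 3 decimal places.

5.302

Σpᵢ² = 0.02² + 0.13² + 0.16² + 0.29² + 0.16² + 0.18² + 0.06² = 0.0004 + 0.0169 + 0.0256 + 0.0841 + 0.0256 + 0.0324 + 0.0036 = 0.1886
B = 1 / 0.1886 = 5.30223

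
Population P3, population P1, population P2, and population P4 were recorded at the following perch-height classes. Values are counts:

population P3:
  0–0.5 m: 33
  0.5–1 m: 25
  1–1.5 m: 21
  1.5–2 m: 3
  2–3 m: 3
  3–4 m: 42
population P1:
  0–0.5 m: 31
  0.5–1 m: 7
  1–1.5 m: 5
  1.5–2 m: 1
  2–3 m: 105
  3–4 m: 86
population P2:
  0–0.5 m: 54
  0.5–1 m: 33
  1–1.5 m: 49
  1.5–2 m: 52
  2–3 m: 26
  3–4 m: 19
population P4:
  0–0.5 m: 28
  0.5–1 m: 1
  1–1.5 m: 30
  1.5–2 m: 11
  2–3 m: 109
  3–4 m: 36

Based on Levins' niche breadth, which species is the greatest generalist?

Proportions for population P3 (n=127): 33/127=0.2598, 25/127=0.1969, 21/127=0.1654, 3/127=0.0236, 3/127=0.0236, 42/127=0.3307
Proportions for population P1 (n=235): 31/235=0.1319, 7/235=0.0298, 5/235=0.0213, 1/235=0.0043, 105/235=0.4468, 86/235=0.3660
Proportions for population P2 (n=233): 54/233=0.2318, 33/233=0.1416, 49/233=0.2103, 52/233=0.2232, 26/233=0.1116, 19/233=0.0815
Proportions for population P4 (n=215): 28/215=0.1302, 1/215=0.0047, 30/215=0.1395, 11/215=0.0512, 109/215=0.5070, 36/215=0.1674
Σp_P3ᵢ² = 0.2598² + 0.1969² + 0.1654² + 0.0236² + 0.0236² + 0.3307² = 0.067496 + 0.038770 + 0.027357 + 0.000557 + 0.000557 + 0.109362 = 0.244099
B_P3 = 1 / 0.244099 = 4.0967
Σp_P1ᵢ² = 0.1319² + 0.0298² + 0.0213² + 0.0043² + 0.4468² + 0.3660² = 0.017398 + 0.000888 + 0.000454 + 0.000018 + 0.199630 + 0.133956 = 0.352344
B_P1 = 1 / 0.352344 = 2.8381
Σp_P2ᵢ² = 0.2318² + 0.1416² + 0.2103² + 0.2232² + 0.1116² + 0.0815² = 0.053731 + 0.020051 + 0.044226 + 0.049818 + 0.012455 + 0.006642 = 0.186923
B_P2 = 1 / 0.186923 = 5.3498
Σp_P4ᵢ² = 0.1302² + 0.0047² + 0.1395² + 0.0512² + 0.5070² + 0.1674² = 0.016952 + 0.000022 + 0.019460 + 0.002621 + 0.257049 + 0.028023 = 0.324127
B_P4 = 1 / 0.324127 = 3.0852
Highest B → broadest niche (most generalist): population P2 (B = 5.35).

population P2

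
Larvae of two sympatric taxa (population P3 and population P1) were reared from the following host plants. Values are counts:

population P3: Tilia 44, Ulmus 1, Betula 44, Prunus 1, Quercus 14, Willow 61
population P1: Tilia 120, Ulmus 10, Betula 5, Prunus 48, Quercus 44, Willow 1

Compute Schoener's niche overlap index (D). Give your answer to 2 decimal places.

0.39

Proportions for population P3 (n=165): 44/165=0.2667, 1/165=0.0061, 44/165=0.2667, 1/165=0.0061, 14/165=0.0848, 61/165=0.3697
Proportions for population P1 (n=228): 120/228=0.5263, 10/228=0.0439, 5/228=0.0219, 48/228=0.2105, 44/228=0.1930, 1/228=0.0044
Σ|p₁ᵢ − p₂ᵢ| = 0.2596 + 0.0378 + 0.2448 + 0.2044 + 0.1082 + 0.3653 = 1.2201
D = 1 − ½ × 1.2201 = 1 − 0.61005 = 0.38995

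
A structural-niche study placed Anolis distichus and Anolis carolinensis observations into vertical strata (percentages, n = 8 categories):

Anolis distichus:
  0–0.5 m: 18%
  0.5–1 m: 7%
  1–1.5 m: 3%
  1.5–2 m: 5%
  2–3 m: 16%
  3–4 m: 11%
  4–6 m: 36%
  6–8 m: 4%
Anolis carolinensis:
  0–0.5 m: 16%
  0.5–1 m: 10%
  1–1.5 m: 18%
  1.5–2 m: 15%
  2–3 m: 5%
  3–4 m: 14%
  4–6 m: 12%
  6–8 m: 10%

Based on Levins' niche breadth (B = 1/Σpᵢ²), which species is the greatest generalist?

Anolis carolinensis

Convert percentages to proportions (divide by 100).
Σp_distᵢ² = 0.18² + 0.07² + 0.03² + 0.05² + 0.16² + 0.11² + 0.36² + 0.04² = 0.0324 + 0.0049 + 0.0009 + 0.0025 + 0.0256 + 0.0121 + 0.1296 + 0.0016 = 0.2096
B_dist = 1 / 0.2096 = 4.7710
Σp_caroᵢ² = 0.16² + 0.10² + 0.18² + 0.15² + 0.05² + 0.14² + 0.12² + 0.10² = 0.0256 + 0.0100 + 0.0324 + 0.0225 + 0.0025 + 0.0196 + 0.0144 + 0.0100 = 0.1370
B_caro = 1 / 0.1370 = 7.2993
Highest B → broadest niche (most generalist): Anolis carolinensis (B = 7.30).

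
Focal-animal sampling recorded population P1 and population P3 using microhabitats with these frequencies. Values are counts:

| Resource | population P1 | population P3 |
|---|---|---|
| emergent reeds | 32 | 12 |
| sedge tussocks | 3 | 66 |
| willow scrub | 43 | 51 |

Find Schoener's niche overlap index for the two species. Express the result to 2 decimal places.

0.53

Proportions for population P1 (n=78): 32/78=0.4103, 3/78=0.0385, 43/78=0.5513
Proportions for population P3 (n=129): 12/129=0.0930, 66/129=0.5116, 51/129=0.3953
Σ|p₁ᵢ − p₂ᵢ| = 0.3173 + 0.4731 + 0.1560 = 0.9464
D = 1 − ½ × 0.9464 = 1 − 0.47320 = 0.52680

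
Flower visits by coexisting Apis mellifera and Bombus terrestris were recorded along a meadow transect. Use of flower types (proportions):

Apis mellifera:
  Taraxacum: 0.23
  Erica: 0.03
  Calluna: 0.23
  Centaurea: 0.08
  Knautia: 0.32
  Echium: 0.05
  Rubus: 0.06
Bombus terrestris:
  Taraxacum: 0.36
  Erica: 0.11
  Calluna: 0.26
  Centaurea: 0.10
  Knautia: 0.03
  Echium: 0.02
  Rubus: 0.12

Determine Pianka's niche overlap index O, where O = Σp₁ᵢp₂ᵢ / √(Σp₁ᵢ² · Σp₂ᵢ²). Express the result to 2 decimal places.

0.75

Σ p₁ᵢp₂ᵢ = 0.0828 + 0.0033 + 0.0598 + 0.0080 + 0.0096 + 0.0010 + 0.0072 = 0.1717
Σp_1ᵢ² = 0.23² + 0.03² + 0.23² + 0.08² + 0.32² + 0.05² + 0.06² = 0.0529 + 0.0009 + 0.0529 + 0.0064 + 0.1024 + 0.0025 + 0.0036 = 0.2216
Σp_2ᵢ² = 0.36² + 0.11² + 0.26² + 0.10² + 0.03² + 0.02² + 0.12² = 0.1296 + 0.0121 + 0.0676 + 0.0100 + 0.0009 + 0.0004 + 0.0144 = 0.2350
O = 0.1717 / √(0.2216 × 0.2350) = 0.1717 / 0.22820 = 0.7524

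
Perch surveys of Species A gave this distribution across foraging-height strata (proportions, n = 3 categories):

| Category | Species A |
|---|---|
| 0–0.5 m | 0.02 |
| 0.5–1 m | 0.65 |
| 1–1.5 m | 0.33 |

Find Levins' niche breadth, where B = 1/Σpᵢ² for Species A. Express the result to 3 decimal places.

1.880

Σpᵢ² = 0.02² + 0.65² + 0.33² = 0.0004 + 0.4225 + 0.1089 = 0.5318
B = 1 / 0.5318 = 1.88041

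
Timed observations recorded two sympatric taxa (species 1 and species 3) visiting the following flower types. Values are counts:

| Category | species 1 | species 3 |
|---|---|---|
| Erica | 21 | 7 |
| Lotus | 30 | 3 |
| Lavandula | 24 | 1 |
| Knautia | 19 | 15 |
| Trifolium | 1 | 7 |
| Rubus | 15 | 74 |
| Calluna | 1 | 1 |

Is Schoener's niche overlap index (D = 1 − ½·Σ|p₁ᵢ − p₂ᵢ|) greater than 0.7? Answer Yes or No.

Proportions for species 1 (n=111): 21/111=0.1892, 30/111=0.2703, 24/111=0.2162, 19/111=0.1712, 1/111=0.0090, 15/111=0.1351, 1/111=0.0090
Proportions for species 3 (n=108): 7/108=0.0648, 3/108=0.0278, 1/108=0.0093, 15/108=0.1389, 7/108=0.0648, 74/108=0.6852, 1/108=0.0093
Σ|p₁ᵢ − p₂ᵢ| = 0.1244 + 0.2425 + 0.2069 + 0.0323 + 0.0558 + 0.5501 + 0.0003 = 1.2123
D = 1 − ½ × 1.2123 = 1 − 0.60615 = 0.39385
D = 0.39385 < 0.7 → No.

No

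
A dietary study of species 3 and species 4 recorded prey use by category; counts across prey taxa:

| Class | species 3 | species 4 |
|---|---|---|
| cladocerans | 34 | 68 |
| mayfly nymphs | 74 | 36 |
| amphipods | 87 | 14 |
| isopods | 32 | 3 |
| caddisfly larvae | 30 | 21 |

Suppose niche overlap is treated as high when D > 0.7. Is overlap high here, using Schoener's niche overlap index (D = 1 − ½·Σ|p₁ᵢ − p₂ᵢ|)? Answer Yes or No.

Proportions for species 3 (n=257): 34/257=0.1323, 74/257=0.2879, 87/257=0.3385, 32/257=0.1245, 30/257=0.1167
Proportions for species 4 (n=142): 68/142=0.4789, 36/142=0.2535, 14/142=0.0986, 3/142=0.0211, 21/142=0.1479
Σ|p₁ᵢ − p₂ᵢ| = 0.3466 + 0.0344 + 0.2399 + 0.1034 + 0.0312 = 0.7555
D = 1 − ½ × 0.7555 = 1 − 0.37775 = 0.62225
D = 0.62225 < 0.7 → No.

No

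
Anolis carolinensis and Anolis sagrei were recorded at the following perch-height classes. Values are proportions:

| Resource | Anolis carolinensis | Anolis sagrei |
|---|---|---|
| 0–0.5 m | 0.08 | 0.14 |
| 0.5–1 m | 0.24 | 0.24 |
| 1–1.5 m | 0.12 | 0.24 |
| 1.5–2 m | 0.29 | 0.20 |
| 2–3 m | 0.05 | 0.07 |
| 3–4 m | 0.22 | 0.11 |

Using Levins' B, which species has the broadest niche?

Σp_caroᵢ² = 0.08² + 0.24² + 0.12² + 0.29² + 0.05² + 0.22² = 0.0064 + 0.0576 + 0.0144 + 0.0841 + 0.0025 + 0.0484 = 0.2134
B_caro = 1 / 0.2134 = 4.6860
Σp_sagrᵢ² = 0.14² + 0.24² + 0.24² + 0.20² + 0.07² + 0.11² = 0.0196 + 0.0576 + 0.0576 + 0.0400 + 0.0049 + 0.0121 = 0.1918
B_sagr = 1 / 0.1918 = 5.2138
Highest B → broadest niche (most generalist): Anolis sagrei (B = 5.21).

Anolis sagrei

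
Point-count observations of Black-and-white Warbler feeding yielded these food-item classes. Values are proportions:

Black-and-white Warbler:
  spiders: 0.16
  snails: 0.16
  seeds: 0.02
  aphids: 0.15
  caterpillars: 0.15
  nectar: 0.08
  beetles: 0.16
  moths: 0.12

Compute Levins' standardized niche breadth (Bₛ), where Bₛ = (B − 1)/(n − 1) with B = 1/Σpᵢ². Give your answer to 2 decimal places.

Σpᵢ² = 0.16² + 0.16² + 0.02² + 0.15² + 0.15² + 0.08² + 0.16² + 0.12² = 0.0256 + 0.0256 + 0.0004 + 0.0225 + 0.0225 + 0.0064 + 0.0256 + 0.0144 = 0.1430
B = 1 / 0.1430 = 6.9930
Bₛ = (B − 1)/(n − 1) = (6.9930 − 1)/(8 − 1) = 5.9930/7 = 0.8561

0.86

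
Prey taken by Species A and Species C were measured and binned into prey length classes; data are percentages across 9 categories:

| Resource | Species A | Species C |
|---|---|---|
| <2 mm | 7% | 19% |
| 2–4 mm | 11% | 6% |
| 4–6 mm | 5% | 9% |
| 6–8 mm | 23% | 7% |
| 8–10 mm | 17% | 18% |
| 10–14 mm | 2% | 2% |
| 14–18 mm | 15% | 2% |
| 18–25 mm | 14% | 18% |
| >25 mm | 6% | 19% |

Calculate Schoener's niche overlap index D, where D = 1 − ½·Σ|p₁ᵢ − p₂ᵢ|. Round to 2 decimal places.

0.66

Convert percentages to proportions (divide by 100).
Σ|p₁ᵢ − p₂ᵢ| = 0.12 + 0.05 + 0.04 + 0.16 + 0.01 + 0.00 + 0.13 + 0.04 + 0.13 = 0.68
D = 1 − ½ × 0.68 = 1 − 0.340 = 0.6600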